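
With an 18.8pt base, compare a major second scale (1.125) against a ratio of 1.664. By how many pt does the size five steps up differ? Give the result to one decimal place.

206.0pt

Major second: 18.8 × 1.125⁵ = 33.878pt
At 1.664: 18.8 × 1.664⁵ = 239.842pt
Difference: 239.842 − 33.878 = 205.964pt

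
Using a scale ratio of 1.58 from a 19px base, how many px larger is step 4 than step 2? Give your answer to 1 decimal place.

71.0px

Step 2: 19.0 × 1.58² = 47.432px
Step 4: 19.0 × 1.58⁴ = 118.408px
Difference: 118.408 − 47.432 = 70.976px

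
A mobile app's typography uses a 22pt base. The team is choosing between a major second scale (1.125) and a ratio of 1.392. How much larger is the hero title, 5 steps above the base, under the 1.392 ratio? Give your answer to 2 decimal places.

75.33pt

Major second: 22.0 × 1.125⁵ = 39.6447pt
At 1.392: 22.0 × 1.392⁵ = 114.9791pt
Difference: 114.9791 − 39.6447 = 75.3344pt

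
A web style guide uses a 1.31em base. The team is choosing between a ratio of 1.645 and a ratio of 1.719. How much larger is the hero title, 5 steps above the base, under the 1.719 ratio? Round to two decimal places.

3.88em

At 1.645: 1.31 × 1.645⁵ = 15.7798em
At 1.719: 1.31 × 1.719⁵ = 19.6630em
Difference: 19.6630 − 15.7798 = 3.8832em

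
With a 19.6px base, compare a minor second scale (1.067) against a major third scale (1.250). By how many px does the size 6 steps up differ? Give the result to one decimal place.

Minor second: 19.6 × 1.067⁶ = 28.923px
Major third: 19.6 × 1.250⁶ = 74.768px
Difference: 74.768 − 28.923 = 45.845px

45.8px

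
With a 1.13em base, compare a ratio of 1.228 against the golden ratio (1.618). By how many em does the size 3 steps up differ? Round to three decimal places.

At 1.228: 1.13 × 1.228³ = 2.09254em
Golden ratio: 1.13 × 1.618³ = 4.78646em
Difference: 4.78646 − 2.09254 = 2.69392em

2.694em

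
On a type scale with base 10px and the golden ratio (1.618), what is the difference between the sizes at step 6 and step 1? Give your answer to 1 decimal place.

Step 1: 10.0 × 1.618 = 16.180px
Step 6: 10.0 × 1.618⁶ = 179.420px
Difference: 179.420 − 16.180 = 163.240px

163.2px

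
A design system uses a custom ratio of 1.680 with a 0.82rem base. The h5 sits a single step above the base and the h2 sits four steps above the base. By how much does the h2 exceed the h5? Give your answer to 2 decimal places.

5.15rem

Step 1: 0.82 × 1.680 = 1.3776rem
Step 4: 0.82 × 1.680⁴ = 6.5321rem
Difference: 6.5321 − 1.3776 = 5.1545rem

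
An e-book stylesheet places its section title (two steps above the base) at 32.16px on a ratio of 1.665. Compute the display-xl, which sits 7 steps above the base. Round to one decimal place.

Moving from step +2 to step +7 is 5 steps up, so multiply by r⁵.
32.16 × 1.665⁵ = 32.16 × 12.79591 ≈ 411.516

411.5px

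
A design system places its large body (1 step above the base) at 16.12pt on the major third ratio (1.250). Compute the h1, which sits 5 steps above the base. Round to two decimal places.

39.36pt

16.12 × 1.250⁴ = 16.12 × 2.44141 ≈ 39.355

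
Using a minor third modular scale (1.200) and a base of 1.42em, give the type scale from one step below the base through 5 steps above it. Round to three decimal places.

Step -1: 1.42 ÷ 1.200 = 1.183
Step 0: 1.42em
Step 1: 1.42 × 1.200 = 1.704
Step 2: 1.42 × 1.200² = 2.045
Step 3: 1.42 × 1.200³ = 2.454
Step 4: 1.42 × 1.200⁴ = 2.945
Step 5: 1.42 × 1.200⁵ = 3.533

1.183em, 1.420em, 1.704em, 2.045em, 2.454em, 2.945em, 3.533em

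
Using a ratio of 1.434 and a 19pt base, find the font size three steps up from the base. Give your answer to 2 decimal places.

19.0 × 1.434³ = 19.0 × 2.94881 ≈ 56.03

56.03pt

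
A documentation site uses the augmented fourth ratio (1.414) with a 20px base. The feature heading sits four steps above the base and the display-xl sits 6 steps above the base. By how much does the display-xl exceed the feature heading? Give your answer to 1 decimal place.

79.9px

Step 4: 20.0 × 1.414⁴ = 79.952px
Step 6: 20.0 × 1.414⁶ = 159.855px
Difference: 159.855 − 79.952 = 79.903px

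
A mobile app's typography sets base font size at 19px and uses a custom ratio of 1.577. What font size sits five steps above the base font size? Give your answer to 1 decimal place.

Every step multiplies by the scale ratio.
19.0 × 1.577⁵ = 19.0 × 9.75345 ≈ 185.32

185.3px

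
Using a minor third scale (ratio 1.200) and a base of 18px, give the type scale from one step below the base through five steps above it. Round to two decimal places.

15.00px, 18.00px, 21.60px, 25.92px, 31.10px, 37.32px, 44.79px

Step -1: 18.0 ÷ 1.200 = 15.00
Step 0: 18px
Step 1: 18.0 × 1.200 = 21.60
Step 2: 18.0 × 1.200² = 25.92
Step 3: 18.0 × 1.200³ = 31.10
Step 4: 18.0 × 1.200⁴ = 37.32
Step 5: 18.0 × 1.200⁵ = 44.79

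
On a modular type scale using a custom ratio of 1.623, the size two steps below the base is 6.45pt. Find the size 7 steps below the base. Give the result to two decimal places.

0.57pt

Moving from step -2 to step -7 is 5 steps down, so divide by r⁵.
6.45 ÷ 1.623⁵ = 6.45 ÷ 11.26141 ≈ 0.573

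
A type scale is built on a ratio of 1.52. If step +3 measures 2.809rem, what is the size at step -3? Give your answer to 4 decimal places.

The gap is -3 − (3) = -6 steps, so the factor is 1.52^-6.
2.809 ÷ 1.52⁶ = 2.809 ÷ 12.33280 ≈ 0.2278

0.2278rem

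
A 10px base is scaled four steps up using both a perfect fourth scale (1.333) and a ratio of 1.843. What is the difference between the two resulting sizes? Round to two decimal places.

Perfect fourth: 10.0 × 1.333⁴ = 31.5733px
At 1.843: 10.0 × 1.843⁴ = 115.3722px
Difference: 115.3722 − 31.5733 = 83.7989px

83.80px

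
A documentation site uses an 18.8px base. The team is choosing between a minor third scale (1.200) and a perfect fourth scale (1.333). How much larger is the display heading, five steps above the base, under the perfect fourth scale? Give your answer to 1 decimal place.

Minor third: 18.8 × 1.200⁵ = 46.780px
Perfect fourth: 18.8 × 1.333⁵ = 79.124px
Difference: 79.124 − 46.780 = 32.344px

32.3px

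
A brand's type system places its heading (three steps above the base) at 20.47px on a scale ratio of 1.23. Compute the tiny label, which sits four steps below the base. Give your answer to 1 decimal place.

4.8px

Moving from step +3 to step -4 is 7 steps down, so divide by r⁷.
20.47 ÷ 1.23⁷ = 20.47 ÷ 4.25928 ≈ 4.806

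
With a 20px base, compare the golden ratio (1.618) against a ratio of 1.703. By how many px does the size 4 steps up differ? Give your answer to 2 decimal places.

Golden ratio: 20.0 × 1.618⁴ = 137.0705px
At 1.703: 20.0 × 1.703⁴ = 168.2242px
Difference: 168.2242 − 137.0705 = 31.1537px

31.15px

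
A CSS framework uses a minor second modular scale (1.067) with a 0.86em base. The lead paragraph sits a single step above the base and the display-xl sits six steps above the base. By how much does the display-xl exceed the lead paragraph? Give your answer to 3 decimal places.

0.351em

Step 1: 0.86 × 1.067 = 0.91762em
Step 6: 0.86 × 1.067⁶ = 1.26907em
Difference: 1.26907 − 0.91762 = 0.35145em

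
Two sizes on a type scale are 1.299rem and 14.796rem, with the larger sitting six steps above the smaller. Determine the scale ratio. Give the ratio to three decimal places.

r⁶ = 14.796 / 1.299, so r = (14.796/1.299)^(1/6).
r = 11.3903^(1/6) ≈ 1.5000

1.500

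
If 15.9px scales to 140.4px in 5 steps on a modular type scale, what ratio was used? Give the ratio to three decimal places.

1.546

The ratio satisfies 15.9 × r⁵ = 140.4, so r = (140.4 / 15.9)^(1/5).
r = 8.8302^(1/5) ≈ 1.5459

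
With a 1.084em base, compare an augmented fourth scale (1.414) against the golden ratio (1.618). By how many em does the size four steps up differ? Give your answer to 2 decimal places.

Augmented fourth: 1.084 × 1.414⁴ = 4.3334em
Golden ratio: 1.084 × 1.618⁴ = 7.4292em
Difference: 7.4292 − 4.3334 = 3.0958em

3.10em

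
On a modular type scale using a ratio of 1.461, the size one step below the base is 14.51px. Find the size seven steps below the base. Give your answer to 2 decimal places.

1.49px

14.51 ÷ 1.461⁶ = 14.51 ÷ 9.72526 ≈ 1.492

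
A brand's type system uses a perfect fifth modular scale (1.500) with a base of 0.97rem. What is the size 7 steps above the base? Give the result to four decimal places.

16.5734rem

0.97 × 1.500⁷ = 0.97 × 17.08594 ≈ 16.5734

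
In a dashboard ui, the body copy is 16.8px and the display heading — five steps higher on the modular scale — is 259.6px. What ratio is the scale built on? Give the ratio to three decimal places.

The ratio satisfies 16.8 × r⁵ = 259.6, so r = (259.6 / 16.8)^(1/5).
r = 15.4524^(1/5) ≈ 1.7290

1.729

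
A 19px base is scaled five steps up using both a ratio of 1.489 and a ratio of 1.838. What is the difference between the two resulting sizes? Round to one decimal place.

At 1.489: 19.0 × 1.489⁵ = 139.068px
At 1.838: 19.0 × 1.838⁵ = 398.548px
Difference: 398.548 − 139.068 = 259.480px

259.5px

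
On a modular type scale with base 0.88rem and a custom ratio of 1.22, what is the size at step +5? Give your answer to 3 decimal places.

Each step on a modular scale multiplies by the ratio, so the size n steps from the base is base × ratioⁿ.
0.88 × 1.22⁵ = 0.88 × 2.70271 ≈ 2.378

2.378rem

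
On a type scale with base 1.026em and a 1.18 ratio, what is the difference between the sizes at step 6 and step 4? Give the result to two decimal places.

0.78em

Step 4: 1.026 × 1.18⁴ = 1.9892em
Step 6: 1.026 × 1.18⁶ = 2.7697em
Difference: 2.7697 − 1.9892 = 0.7805em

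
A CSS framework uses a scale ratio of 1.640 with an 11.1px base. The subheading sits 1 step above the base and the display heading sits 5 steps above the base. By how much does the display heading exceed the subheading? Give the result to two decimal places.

113.48px

Step 1: 11.1 × 1.640 = 18.2040px
Step 5: 11.1 × 1.640⁵ = 131.6868px
Difference: 131.6868 − 18.2040 = 113.4828px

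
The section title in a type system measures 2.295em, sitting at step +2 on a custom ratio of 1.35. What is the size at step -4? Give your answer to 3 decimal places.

2.295 ÷ 1.35⁶ = 2.295 ÷ 6.05345 ≈ 0.379

0.379em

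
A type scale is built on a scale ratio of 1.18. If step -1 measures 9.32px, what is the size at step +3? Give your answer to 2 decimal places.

18.07px

9.32 × 1.18⁴ = 9.32 × 1.93878 ≈ 18.069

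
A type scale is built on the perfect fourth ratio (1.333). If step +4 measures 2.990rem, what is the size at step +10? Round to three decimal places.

2.990 × 1.333⁶ = 2.990 × 5.61023 ≈ 16.775

16.775rem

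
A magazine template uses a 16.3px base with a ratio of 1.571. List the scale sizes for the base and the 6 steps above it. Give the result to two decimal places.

Step 0: 16.3px
Step 1: 16.3 × 1.571 = 25.61
Step 2: 16.3 × 1.571² = 40.23
Step 3: 16.3 × 1.571³ = 63.20
Step 4: 16.3 × 1.571⁴ = 99.29
Step 5: 16.3 × 1.571⁵ = 155.98
Step 6: 16.3 × 1.571⁶ = 245.04

16.30px, 25.61px, 40.23px, 63.20px, 99.29px, 155.98px, 245.04px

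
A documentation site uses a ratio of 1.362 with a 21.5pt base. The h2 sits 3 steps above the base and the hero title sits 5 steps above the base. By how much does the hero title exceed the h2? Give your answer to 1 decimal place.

Step 3: 21.5 × 1.362³ = 54.321pt
Step 5: 21.5 × 1.362⁵ = 100.768pt
Difference: 100.768 − 54.321 = 46.447pt

46.4pt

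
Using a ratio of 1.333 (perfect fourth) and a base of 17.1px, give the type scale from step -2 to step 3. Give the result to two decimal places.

9.62px, 12.83px, 17.10px, 22.79px, 30.38px, 40.50px

Step -2: 17.1 ÷ 1.333² = 9.62
Step -1: 17.1 ÷ 1.333 = 12.83
Step 0: 17.1px
Step 1: 17.1 × 1.333 = 22.79
Step 2: 17.1 × 1.333² = 30.38
Step 3: 17.1 × 1.333³ = 40.50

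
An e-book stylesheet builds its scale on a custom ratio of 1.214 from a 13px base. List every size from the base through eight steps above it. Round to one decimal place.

13.0px, 15.8px, 19.2px, 23.3px, 28.2px, 34.3px, 41.6px, 50.5px, 61.3px

Step 0: 13px
Step 1: 13.0 × 1.214 = 15.8
Step 2: 13.0 × 1.214² = 19.2
Step 3: 13.0 × 1.214³ = 23.3
Step 4: 13.0 × 1.214⁴ = 28.2
Step 5: 13.0 × 1.214⁵ = 34.3
Step 6: 13.0 × 1.214⁶ = 41.6
Step 7: 13.0 × 1.214⁷ = 50.5
Step 8: 13.0 × 1.214⁸ = 61.3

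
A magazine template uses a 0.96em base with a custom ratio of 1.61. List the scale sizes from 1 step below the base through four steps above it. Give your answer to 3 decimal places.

Step -1: 0.96 ÷ 1.61 = 0.596
Step 0: 0.96em
Step 1: 0.96 × 1.61 = 1.546
Step 2: 0.96 × 1.61² = 2.488
Step 3: 0.96 × 1.61³ = 4.006
Step 4: 0.96 × 1.61⁴ = 6.450

0.596em, 0.960em, 1.546em, 2.488em, 4.006em, 6.450em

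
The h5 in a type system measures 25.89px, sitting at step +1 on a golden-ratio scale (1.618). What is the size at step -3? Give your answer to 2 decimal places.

Moving from step +1 to step -3 is 4 steps down, so divide by r⁴.
25.89 ÷ 1.618⁴ = 25.89 ÷ 6.85353 ≈ 3.778

3.78px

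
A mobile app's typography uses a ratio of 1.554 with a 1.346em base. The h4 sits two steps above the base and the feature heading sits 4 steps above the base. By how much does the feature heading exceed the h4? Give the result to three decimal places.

4.599em

Step 2: 1.346 × 1.554² = 3.25048em
Step 4: 1.346 × 1.554⁴ = 7.84963em
Difference: 7.84963 − 3.25048 = 4.59915em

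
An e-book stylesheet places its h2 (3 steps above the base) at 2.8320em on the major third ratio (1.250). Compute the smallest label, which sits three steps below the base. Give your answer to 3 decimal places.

2.8320 ÷ 1.250⁶ = 2.8320 ÷ 3.81470 ≈ 0.742

0.742em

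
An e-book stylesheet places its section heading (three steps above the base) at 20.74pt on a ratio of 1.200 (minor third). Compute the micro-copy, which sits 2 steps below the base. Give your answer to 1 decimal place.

20.74 ÷ 1.200⁵ = 20.74 ÷ 2.48832 ≈ 8.335

8.3pt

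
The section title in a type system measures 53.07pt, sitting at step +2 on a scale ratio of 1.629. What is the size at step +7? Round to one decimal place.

608.8pt

The gap is 7 − (2) = 5 steps, so the factor is 1.629^5.
53.07 × 1.629⁵ = 53.07 × 11.47111 ≈ 608.772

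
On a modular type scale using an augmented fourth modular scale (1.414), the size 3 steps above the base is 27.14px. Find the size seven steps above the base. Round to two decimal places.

27.14 × 1.414⁴ = 27.14 × 3.99758 ≈ 108.494

108.49px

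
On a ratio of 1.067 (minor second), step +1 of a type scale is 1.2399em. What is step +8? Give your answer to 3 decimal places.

1.2399 × 1.067⁷ = 1.2399 × 1.57453 ≈ 1.952

1.952em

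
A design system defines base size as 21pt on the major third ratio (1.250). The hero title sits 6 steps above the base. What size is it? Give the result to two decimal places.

21.0 × 1.250⁶ = 21.0 × 3.81470 ≈ 80.11

80.11pt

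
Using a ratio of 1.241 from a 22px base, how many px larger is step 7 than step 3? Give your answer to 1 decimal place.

Step 3: 22.0 × 1.241³ = 42.047px
Step 7: 22.0 × 1.241⁷ = 99.730px
Difference: 99.730 − 42.047 = 57.683px

57.7px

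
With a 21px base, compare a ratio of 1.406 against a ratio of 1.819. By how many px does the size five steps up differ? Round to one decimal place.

302.8px

At 1.406: 21.0 × 1.406⁵ = 115.384px
At 1.819: 21.0 × 1.819⁵ = 418.199px
Difference: 418.199 − 115.384 = 302.815px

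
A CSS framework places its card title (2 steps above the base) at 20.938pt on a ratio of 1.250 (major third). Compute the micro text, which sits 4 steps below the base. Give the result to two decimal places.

The gap is -4 − (2) = -6 steps, so the factor is 1.250^-6.
20.938 ÷ 1.250⁶ = 20.938 ÷ 3.81470 ≈ 5.489

5.49pt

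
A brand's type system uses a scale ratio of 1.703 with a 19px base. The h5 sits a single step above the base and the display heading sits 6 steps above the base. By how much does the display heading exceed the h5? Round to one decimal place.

431.1px

Step 1: 19.0 × 1.703 = 32.357px
Step 6: 19.0 × 1.703⁶ = 463.491px
Difference: 463.491 − 32.357 = 431.134px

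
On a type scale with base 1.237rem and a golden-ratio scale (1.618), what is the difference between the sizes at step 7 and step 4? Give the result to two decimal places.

27.43rem

Step 4: 1.237 × 1.618⁴ = 8.4778rem
Step 7: 1.237 × 1.618⁷ = 35.9103rem
Difference: 35.9103 − 8.4778 = 27.4325rem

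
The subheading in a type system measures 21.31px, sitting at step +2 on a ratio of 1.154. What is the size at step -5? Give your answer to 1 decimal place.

The gap is -5 − (2) = -7 steps, so the factor is 1.154^-7.
21.31 ÷ 1.154⁷ = 21.31 ÷ 2.72547 ≈ 7.819

7.8px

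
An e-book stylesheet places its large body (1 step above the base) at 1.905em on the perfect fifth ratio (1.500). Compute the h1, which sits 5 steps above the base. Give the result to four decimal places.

1.905 × 1.500⁴ = 1.905 × 5.06250 ≈ 9.6441

9.6441em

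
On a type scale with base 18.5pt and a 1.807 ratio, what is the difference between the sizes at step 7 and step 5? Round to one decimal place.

Step 5: 18.5 × 1.807⁵ = 356.420pt
Step 7: 18.5 × 1.807⁷ = 1163.801pt
Difference: 1163.801 − 356.420 = 807.381pt

807.4pt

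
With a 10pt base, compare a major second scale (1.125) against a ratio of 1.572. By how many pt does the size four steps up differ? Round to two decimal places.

Major second: 10.0 × 1.125⁴ = 16.0181pt
At 1.572: 10.0 × 1.572⁴ = 61.0675pt
Difference: 61.0675 − 16.0181 = 45.0494pt

45.05pt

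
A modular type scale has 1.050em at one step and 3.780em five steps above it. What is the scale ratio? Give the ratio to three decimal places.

1.292

r⁵ = 3.780 / 1.050, so r = (3.780/1.050)^(1/5).
r = 3.6000^(1/5) ≈ 1.2920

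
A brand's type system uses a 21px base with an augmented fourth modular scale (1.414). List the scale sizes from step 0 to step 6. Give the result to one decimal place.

21.0px, 29.7px, 42.0px, 59.4px, 83.9px, 118.7px, 167.8px

Step 0: 21px
Step 1: 21.0 × 1.414 = 29.7
Step 2: 21.0 × 1.414² = 42.0
Step 3: 21.0 × 1.414³ = 59.4
Step 4: 21.0 × 1.414⁴ = 83.9
Step 5: 21.0 × 1.414⁵ = 118.7
Step 6: 21.0 × 1.414⁶ = 167.8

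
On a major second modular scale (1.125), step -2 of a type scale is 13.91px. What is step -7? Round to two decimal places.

13.91 ÷ 1.125⁵ = 13.91 ÷ 1.80203 ≈ 7.719

7.72px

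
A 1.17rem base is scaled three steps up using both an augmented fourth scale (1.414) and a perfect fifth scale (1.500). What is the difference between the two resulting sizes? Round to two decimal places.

0.64rem

Augmented fourth: 1.17 × 1.414³ = 3.3078rem
Perfect fifth: 1.17 × 1.500³ = 3.9487rem
Difference: 3.9487 − 3.3078 = 0.6409rem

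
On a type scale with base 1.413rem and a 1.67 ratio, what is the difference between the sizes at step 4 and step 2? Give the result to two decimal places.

7.05rem

Step 2: 1.413 × 1.67² = 3.9407rem
Step 4: 1.413 × 1.67⁴ = 10.9903rem
Difference: 10.9903 − 3.9407 = 7.0496rem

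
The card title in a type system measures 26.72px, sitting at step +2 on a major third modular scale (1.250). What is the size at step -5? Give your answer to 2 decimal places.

26.72 ÷ 1.250⁷ = 26.72 ÷ 4.76837 ≈ 5.604

5.60px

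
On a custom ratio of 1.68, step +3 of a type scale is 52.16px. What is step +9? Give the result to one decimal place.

1172.7px

52.16 × 1.68⁶ = 52.16 × 22.48307 ≈ 1172.717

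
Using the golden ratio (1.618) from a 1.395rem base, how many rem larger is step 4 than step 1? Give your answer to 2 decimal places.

7.30rem

Step 1: 1.395 × 1.618 = 2.2571rem
Step 4: 1.395 × 1.618⁴ = 9.5607rem
Difference: 9.5607 − 2.2571 = 7.3036rem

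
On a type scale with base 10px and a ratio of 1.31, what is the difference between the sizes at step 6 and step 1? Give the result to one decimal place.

Step 1: 10.0 × 1.31 = 13.100px
Step 6: 10.0 × 1.31⁶ = 50.539px
Difference: 50.539 − 13.100 = 37.439px

37.4px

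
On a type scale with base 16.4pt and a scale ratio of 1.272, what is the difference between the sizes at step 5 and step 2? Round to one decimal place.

Step 2: 16.4 × 1.272² = 26.535pt
Step 5: 16.4 × 1.272⁵ = 54.611pt
Difference: 54.611 − 26.535 = 28.076pt

28.1pt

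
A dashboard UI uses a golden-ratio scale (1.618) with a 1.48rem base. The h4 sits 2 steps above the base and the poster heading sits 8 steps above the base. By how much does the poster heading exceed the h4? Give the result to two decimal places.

65.64rem

Step 2: 1.48 × 1.618² = 3.8745rem
Step 8: 1.48 × 1.618⁸ = 69.5168rem
Difference: 69.5168 − 3.8745 = 65.6423rem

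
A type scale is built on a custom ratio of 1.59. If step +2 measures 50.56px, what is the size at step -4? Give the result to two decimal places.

3.13px

Moving from step +2 to step -4 is 6 steps down, so divide by r⁶.
50.56 ÷ 1.59⁶ = 50.56 ÷ 16.15782 ≈ 3.129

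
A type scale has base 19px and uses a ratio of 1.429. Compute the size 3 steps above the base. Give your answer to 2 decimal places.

55.44px

19.0 × 1.429³ = 19.0 × 2.91808 ≈ 55.44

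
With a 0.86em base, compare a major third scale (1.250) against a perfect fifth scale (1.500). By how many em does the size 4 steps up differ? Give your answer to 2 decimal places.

Major third: 0.86 × 1.250⁴ = 2.0996em
Perfect fifth: 0.86 × 1.500⁴ = 4.3537em
Difference: 4.3537 − 2.0996 = 2.2541em

2.25em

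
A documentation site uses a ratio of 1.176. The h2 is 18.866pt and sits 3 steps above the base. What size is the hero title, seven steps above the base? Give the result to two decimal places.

36.08pt

Moving from step +3 to step +7 is 4 steps up, so multiply by r⁴.
18.866 × 1.176⁴ = 18.866 × 1.91262 ≈ 36.084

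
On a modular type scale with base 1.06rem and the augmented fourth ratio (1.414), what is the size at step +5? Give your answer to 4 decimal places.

5.9917rem

A modular type scale is a geometric sequence: sizeₙ = base × rⁿ.
1.06 × 1.414⁵ = 1.06 × 5.65258 ≈ 5.9917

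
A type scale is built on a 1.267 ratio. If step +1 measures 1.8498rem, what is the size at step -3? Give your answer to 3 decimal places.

0.718rem

The gap is -3 − (1) = -4 steps, so the factor is 1.267^-4.
1.8498 ÷ 1.267⁴ = 1.8498 ÷ 2.57695 ≈ 0.718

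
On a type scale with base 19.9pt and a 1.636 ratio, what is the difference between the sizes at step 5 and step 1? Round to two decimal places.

Step 1: 19.9 × 1.636 = 32.5564pt
Step 5: 19.9 × 1.636⁵ = 233.2220pt
Difference: 233.2220 − 32.5564 = 200.6656pt

200.67pt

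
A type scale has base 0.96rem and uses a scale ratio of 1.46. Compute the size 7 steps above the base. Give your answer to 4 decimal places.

13.5750rem

0.96 × 1.46⁷ = 0.96 × 14.14067 ≈ 13.5750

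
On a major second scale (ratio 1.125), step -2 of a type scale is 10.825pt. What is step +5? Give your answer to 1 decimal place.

24.7pt

10.825 × 1.125⁷ = 10.825 × 2.28070 ≈ 24.689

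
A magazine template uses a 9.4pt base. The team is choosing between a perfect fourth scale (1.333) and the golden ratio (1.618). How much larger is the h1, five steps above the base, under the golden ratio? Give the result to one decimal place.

Perfect fourth: 9.4 × 1.333⁵ = 39.562pt
Golden ratio: 9.4 × 1.618⁵ = 104.237pt
Difference: 104.237 − 39.562 = 64.675pt

64.7pt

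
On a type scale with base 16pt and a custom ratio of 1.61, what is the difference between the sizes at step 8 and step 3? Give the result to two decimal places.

655.54pt

Step 3: 16.0 × 1.61³ = 66.7725pt
Step 8: 16.0 × 1.61⁸ = 722.3156pt
Difference: 722.3156 − 66.7725 = 655.5431pt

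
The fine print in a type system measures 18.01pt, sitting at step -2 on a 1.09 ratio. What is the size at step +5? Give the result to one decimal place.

32.9pt

18.01 × 1.09⁷ = 18.01 × 1.82804 ≈ 32.923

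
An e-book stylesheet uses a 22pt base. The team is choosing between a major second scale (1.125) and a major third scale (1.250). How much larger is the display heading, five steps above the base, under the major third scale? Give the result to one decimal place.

Major second: 22.0 × 1.125⁵ = 39.645pt
Major third: 22.0 × 1.250⁵ = 67.139pt
Difference: 67.139 − 39.645 = 27.494pt

27.5pt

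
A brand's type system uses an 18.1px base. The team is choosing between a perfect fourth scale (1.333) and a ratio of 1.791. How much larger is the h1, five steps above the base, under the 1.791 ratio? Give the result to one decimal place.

257.4px

Perfect fourth: 18.1 × 1.333⁵ = 76.178px
At 1.791: 18.1 × 1.791⁵ = 333.547px
Difference: 333.547 − 76.178 = 257.369px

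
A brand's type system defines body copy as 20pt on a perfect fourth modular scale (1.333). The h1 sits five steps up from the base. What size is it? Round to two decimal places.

20.0 × 1.333⁵ = 20.0 × 4.20873 ≈ 84.17

84.17pt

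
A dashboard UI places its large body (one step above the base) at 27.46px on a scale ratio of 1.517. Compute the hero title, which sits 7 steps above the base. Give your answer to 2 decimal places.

334.67px

27.46 × 1.517⁶ = 27.46 × 12.18747 ≈ 334.668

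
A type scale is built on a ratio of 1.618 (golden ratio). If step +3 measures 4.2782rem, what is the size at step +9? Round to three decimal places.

76.760rem

4.2782 × 1.618⁶ = 4.2782 × 17.94201 ≈ 76.760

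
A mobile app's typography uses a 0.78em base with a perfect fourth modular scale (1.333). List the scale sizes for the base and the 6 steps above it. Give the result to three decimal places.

Step 0: 0.78em
Step 1: 0.78 × 1.333 = 1.040
Step 2: 0.78 × 1.333² = 1.386
Step 3: 0.78 × 1.333³ = 1.848
Step 4: 0.78 × 1.333⁴ = 2.463
Step 5: 0.78 × 1.333⁵ = 3.283
Step 6: 0.78 × 1.333⁶ = 4.376

0.780em, 1.040em, 1.386em, 1.848em, 2.463em, 3.283em, 4.376em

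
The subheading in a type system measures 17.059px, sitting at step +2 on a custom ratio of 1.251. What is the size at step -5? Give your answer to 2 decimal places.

Moving from step +2 to step -5 is 7 steps down, so divide by r⁷.
17.059 ÷ 1.251⁷ = 17.059 ÷ 4.79514 ≈ 3.558

3.56px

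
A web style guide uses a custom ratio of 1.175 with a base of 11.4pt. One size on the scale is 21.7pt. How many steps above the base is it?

1.175ⁿ = 21.7 / 11.4 = 1.9035
n = ln(1.9035) / ln(1.175) = 0.6437 / 0.1613 ≈ 3.99

4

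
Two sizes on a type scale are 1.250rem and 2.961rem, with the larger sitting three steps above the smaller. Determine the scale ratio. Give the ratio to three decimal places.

1.333

The ratio satisfies 1.250 × r³ = 2.961, so r = (2.961 / 1.250)^(1/3).
r = 2.3688^(1/3) ≈ 1.3330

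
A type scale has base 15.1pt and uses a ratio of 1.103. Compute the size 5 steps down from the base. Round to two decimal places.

9.25pt

Every step multiplies by the scale ratio.
15.1 ÷ 1.103⁵ = 15.1 ÷ 1.63259 ≈ 9.25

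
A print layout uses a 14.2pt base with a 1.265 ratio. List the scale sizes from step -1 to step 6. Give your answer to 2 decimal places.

11.23pt, 14.20pt, 17.96pt, 22.72pt, 28.74pt, 36.36pt, 46.00pt, 58.19pt

Step -1: 14.2 ÷ 1.265 = 11.23
Step 0: 14.2pt
Step 1: 14.2 × 1.265 = 17.96
Step 2: 14.2 × 1.265² = 22.72
Step 3: 14.2 × 1.265³ = 28.74
Step 4: 14.2 × 1.265⁴ = 36.36
Step 5: 14.2 × 1.265⁵ = 46.00
Step 6: 14.2 × 1.265⁶ = 58.19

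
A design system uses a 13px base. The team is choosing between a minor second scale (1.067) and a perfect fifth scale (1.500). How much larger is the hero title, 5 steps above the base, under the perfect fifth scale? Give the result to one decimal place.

Minor second: 13.0 × 1.067⁵ = 17.979px
Perfect fifth: 13.0 × 1.500⁵ = 98.719px
Difference: 98.719 − 17.979 = 80.740px

80.7px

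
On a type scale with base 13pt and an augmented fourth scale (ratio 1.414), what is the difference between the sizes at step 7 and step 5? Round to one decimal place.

Step 5: 13.0 × 1.414⁵ = 73.484pt
Step 7: 13.0 × 1.414⁷ = 146.923pt
Difference: 146.923 − 73.484 = 73.439pt

73.4pt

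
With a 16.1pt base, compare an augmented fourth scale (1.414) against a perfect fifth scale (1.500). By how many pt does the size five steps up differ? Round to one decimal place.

31.3pt

Augmented fourth: 16.1 × 1.414⁵ = 91.007pt
Perfect fifth: 16.1 × 1.500⁵ = 122.259pt
Difference: 122.259 − 91.007 = 31.252pt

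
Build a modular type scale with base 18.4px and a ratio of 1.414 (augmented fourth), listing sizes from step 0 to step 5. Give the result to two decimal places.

18.40px, 26.02px, 36.79px, 52.02px, 73.56px, 104.01px

Step 0: 18.4px
Step 1: 18.4 × 1.414 = 26.02
Step 2: 18.4 × 1.414² = 36.79
Step 3: 18.4 × 1.414³ = 52.02
Step 4: 18.4 × 1.414⁴ = 73.56
Step 5: 18.4 × 1.414⁵ = 104.01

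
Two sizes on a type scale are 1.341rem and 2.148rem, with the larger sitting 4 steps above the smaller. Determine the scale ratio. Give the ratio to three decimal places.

r⁴ = 2.148 / 1.341, so r = (2.148/1.341)^(1/4).
r = 1.6018^(1/4) ≈ 1.1250

1.125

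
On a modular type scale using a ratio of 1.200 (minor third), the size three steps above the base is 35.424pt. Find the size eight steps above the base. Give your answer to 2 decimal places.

88.15pt

35.424 × 1.200⁵ = 35.424 × 2.48832 ≈ 88.146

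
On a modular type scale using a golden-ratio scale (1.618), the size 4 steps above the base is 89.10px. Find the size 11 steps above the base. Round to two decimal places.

2586.59px

89.10 × 1.618⁷ = 89.10 × 29.03017 ≈ 2586.588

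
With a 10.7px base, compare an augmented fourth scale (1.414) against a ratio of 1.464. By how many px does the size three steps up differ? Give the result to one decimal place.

3.3px

Augmented fourth: 10.7 × 1.414³ = 30.250px
At 1.464: 10.7 × 1.464³ = 33.574px
Difference: 33.574 − 30.250 = 3.324px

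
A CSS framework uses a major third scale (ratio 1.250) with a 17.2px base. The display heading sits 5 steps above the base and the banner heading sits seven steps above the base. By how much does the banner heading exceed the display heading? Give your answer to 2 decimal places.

29.53px

Step 5: 17.2 × 1.250⁵ = 52.4902px
Step 7: 17.2 × 1.250⁷ = 82.0160px
Difference: 82.0160 − 52.4902 = 29.5258px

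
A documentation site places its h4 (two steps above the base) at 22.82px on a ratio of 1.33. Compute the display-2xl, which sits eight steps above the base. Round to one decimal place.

22.82 × 1.33⁶ = 22.82 × 5.53490 ≈ 126.306

126.3px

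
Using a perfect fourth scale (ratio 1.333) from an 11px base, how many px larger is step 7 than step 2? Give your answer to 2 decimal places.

62.72px

Step 2: 11.0 × 1.333² = 19.5458px
Step 7: 11.0 × 1.333⁷ = 82.2628px
Difference: 82.2628 − 19.5458 = 62.7170px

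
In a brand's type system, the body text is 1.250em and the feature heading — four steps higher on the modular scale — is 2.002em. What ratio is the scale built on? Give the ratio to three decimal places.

The ratio satisfies 1.250 × r⁴ = 2.002, so r = (2.002 / 1.250)^(1/4).
r = 1.6016^(1/4) ≈ 1.1250

1.125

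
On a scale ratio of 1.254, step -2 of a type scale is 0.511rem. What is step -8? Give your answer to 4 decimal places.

0.511 ÷ 1.254⁶ = 0.511 ÷ 3.88853 ≈ 0.1314

0.1314rem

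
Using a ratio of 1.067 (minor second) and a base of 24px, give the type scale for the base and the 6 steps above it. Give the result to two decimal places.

24.00px, 25.61px, 27.32px, 29.15px, 31.11px, 33.19px, 35.42px

Step 0: 24px
Step 1: 24.0 × 1.067 = 25.61
Step 2: 24.0 × 1.067² = 27.32
Step 3: 24.0 × 1.067³ = 29.15
Step 4: 24.0 × 1.067⁴ = 31.11
Step 5: 24.0 × 1.067⁵ = 33.19
Step 6: 24.0 × 1.067⁶ = 35.42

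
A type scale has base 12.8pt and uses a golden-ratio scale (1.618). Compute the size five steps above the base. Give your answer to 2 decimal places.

141.94pt

Each step on a modular scale multiplies by the ratio, so the size n steps from the base is base × ratioⁿ.
12.8 × 1.618⁵ = 12.8 × 11.08901 ≈ 141.94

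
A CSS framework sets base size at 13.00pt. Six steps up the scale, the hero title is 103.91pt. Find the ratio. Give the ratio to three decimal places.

The ratio satisfies 13.00 × r⁶ = 103.91, so r = (103.91 / 13.00)^(1/6).
r = 7.9931^(1/6) ≈ 1.4140

1.414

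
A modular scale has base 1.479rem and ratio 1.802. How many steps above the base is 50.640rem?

6

1.802ⁿ = 50.640 / 1.479 = 34.2394
n = ln(34.2394) / ln(1.802) = 3.5334 / 0.5889 ≈ 6.00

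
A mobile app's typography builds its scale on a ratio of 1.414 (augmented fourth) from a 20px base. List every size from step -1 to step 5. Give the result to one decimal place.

Step -1: 20.0 ÷ 1.414 = 14.1
Step 0: 20px
Step 1: 20.0 × 1.414 = 28.3
Step 2: 20.0 × 1.414² = 40.0
Step 3: 20.0 × 1.414³ = 56.5
Step 4: 20.0 × 1.414⁴ = 80.0
Step 5: 20.0 × 1.414⁵ = 113.1

14.1px, 20.0px, 28.3px, 40.0px, 56.5px, 80.0px, 113.1px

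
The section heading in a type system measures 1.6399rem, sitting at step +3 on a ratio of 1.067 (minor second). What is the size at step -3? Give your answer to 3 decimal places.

1.111rem

Moving from step +3 to step -3 is 6 steps down, so divide by r⁶.
1.6399 ÷ 1.067⁶ = 1.6399 ÷ 1.47566 ≈ 1.111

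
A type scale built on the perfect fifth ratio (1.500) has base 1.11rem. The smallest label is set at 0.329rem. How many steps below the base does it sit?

3

1.500ⁿ = 1.11 / 0.329 = 3.3739
n = ln(3.3739) / ln(1.500) = 1.2161 / 0.4055 ≈ 3.00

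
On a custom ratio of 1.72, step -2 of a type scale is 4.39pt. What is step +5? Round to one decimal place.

195.5pt

4.39 × 1.72⁷ = 4.39 × 44.53476 ≈ 195.508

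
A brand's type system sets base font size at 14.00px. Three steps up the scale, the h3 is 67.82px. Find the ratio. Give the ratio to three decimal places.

1.692

r³ = 67.82 / 14.00, so r = (67.82/14.00)^(1/3).
r = 4.8443^(1/3) ≈ 1.6920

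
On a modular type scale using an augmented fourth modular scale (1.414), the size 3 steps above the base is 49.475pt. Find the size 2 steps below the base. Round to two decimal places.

8.75pt

Moving from step +3 to step -2 is 5 steps down, so divide by r⁵.
49.475 ÷ 1.414⁵ = 49.475 ÷ 5.65258 ≈ 8.753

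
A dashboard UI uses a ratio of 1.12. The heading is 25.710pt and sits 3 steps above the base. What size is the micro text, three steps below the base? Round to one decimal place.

13.0pt

The gap is -3 − (3) = -6 steps, so the factor is 1.12^-6.
25.710 ÷ 1.12⁶ = 25.710 ÷ 1.97382 ≈ 13.025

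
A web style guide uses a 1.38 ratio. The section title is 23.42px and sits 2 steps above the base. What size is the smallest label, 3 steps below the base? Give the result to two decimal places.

4.68px

Moving from step +2 to step -3 is 5 steps down, so divide by r⁵.
23.42 ÷ 1.38⁵ = 23.42 ÷ 5.00490 ≈ 4.679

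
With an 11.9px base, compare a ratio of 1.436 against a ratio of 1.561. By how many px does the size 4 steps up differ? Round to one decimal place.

At 1.436: 11.9 × 1.436⁴ = 50.602px
At 1.561: 11.9 × 1.561⁴ = 70.658px
Difference: 70.658 − 50.602 = 20.056px

20.1px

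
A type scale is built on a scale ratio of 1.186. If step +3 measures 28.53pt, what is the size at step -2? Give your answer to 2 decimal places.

12.16pt

The gap is -2 − (3) = -5 steps, so the factor is 1.186^-5.
28.53 ÷ 1.186⁵ = 28.53 ÷ 2.34652 ≈ 12.158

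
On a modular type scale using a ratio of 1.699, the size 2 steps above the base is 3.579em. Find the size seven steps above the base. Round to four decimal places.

50.6674em

The gap is 7 − (2) = 5 steps, so the factor is 1.699^5.
3.579 × 1.699⁵ = 3.579 × 14.15686 ≈ 50.6674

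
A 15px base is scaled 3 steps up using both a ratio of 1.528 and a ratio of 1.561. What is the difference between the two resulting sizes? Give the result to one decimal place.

3.5px

At 1.528: 15.0 × 1.528³ = 53.513px
At 1.561: 15.0 × 1.561³ = 57.056px
Difference: 57.056 − 53.513 = 3.543px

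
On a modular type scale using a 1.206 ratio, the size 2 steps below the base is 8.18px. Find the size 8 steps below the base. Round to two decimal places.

The gap is -8 − (-2) = -6 steps, so the factor is 1.206^-6.
8.18 ÷ 1.206⁶ = 8.18 ÷ 3.07669 ≈ 2.659

2.66px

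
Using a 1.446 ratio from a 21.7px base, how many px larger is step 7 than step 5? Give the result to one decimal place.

149.7px

Step 5: 21.7 × 1.446⁵ = 137.183px
Step 7: 21.7 × 1.446⁷ = 286.839px
Difference: 286.839 − 137.183 = 149.656px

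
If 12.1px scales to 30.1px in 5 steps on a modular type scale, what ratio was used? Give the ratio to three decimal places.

1.200

The ratio satisfies 12.1 × r⁵ = 30.1, so r = (30.1 / 12.1)^(1/5).
r = 2.4876^(1/5) ≈ 1.1999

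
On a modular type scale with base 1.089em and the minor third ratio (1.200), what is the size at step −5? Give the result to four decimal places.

0.4376em

Every step multiplies by the scale ratio.
1.089 ÷ 1.200⁵ = 1.089 ÷ 2.48832 ≈ 0.4376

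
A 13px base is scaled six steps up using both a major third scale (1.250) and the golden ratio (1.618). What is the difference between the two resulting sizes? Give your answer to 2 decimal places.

183.66px

Major third: 13.0 × 1.250⁶ = 49.5911px
Golden ratio: 13.0 × 1.618⁶ = 233.2461px
Difference: 233.2461 − 49.5911 = 183.6550px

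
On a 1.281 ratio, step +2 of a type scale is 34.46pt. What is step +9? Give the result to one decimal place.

34.46 × 1.281⁷ = 34.46 × 5.66036 ≈ 195.056

195.1pt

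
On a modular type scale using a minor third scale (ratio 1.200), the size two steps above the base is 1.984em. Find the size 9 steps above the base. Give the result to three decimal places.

7.109em

The gap is 9 − (2) = 7 steps, so the factor is 1.200^7.
1.984 × 1.200⁷ = 1.984 × 3.58318 ≈ 7.109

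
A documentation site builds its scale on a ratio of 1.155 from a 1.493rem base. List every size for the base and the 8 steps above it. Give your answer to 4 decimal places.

1.4930rem, 1.7244rem, 1.9917rem, 2.3004rem, 2.6570rem, 3.0688rem, 3.5445rem, 4.0939rem, 4.7284rem

Step 0: 1.493rem
Step 1: 1.493 × 1.155 = 1.7244
Step 2: 1.493 × 1.155² = 1.9917
Step 3: 1.493 × 1.155³ = 2.3004
Step 4: 1.493 × 1.155⁴ = 2.6570
Step 5: 1.493 × 1.155⁵ = 3.0688
Step 6: 1.493 × 1.155⁶ = 3.5445
Step 7: 1.493 × 1.155⁷ = 4.0939
Step 8: 1.493 × 1.155⁸ = 4.7284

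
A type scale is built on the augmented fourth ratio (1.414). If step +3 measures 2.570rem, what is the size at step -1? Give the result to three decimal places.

0.643rem

2.570 ÷ 1.414⁴ = 2.570 ÷ 3.99758 ≈ 0.643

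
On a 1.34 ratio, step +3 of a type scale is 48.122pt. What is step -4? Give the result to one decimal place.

48.122 ÷ 1.34⁷ = 48.122 ÷ 7.75771 ≈ 6.203

6.2pt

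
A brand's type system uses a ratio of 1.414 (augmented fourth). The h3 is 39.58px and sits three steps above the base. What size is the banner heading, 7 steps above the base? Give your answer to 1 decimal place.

158.2px

The gap is 7 − (3) = 4 steps, so the factor is 1.414^4.
39.58 × 1.414⁴ = 39.58 × 3.99758 ≈ 158.224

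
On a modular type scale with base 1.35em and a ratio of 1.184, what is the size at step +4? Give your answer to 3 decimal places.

A modular type scale is a geometric sequence: sizeₙ = base × rⁿ.
1.35 × 1.184⁴ = 1.35 × 1.96520 ≈ 2.653

2.653em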